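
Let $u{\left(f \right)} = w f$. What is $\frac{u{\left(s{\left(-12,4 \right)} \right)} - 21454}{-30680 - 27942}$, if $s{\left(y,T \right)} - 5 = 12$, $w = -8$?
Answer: $\frac{10795}{29311} \approx 0.36829$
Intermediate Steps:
$s{\left(y,T \right)} = 17$ ($s{\left(y,T \right)} = 5 + 12 = 17$)
$u{\left(f \right)} = - 8 f$
$\frac{u{\left(s{\left(-12,4 \right)} \right)} - 21454}{-30680 - 27942} = \frac{\left(-8\right) 17 - 21454}{-30680 - 27942} = \frac{-136 - 21454}{-58622} = \left(-21590\right) \left(- \frac{1}{58622}\right) = \frac{10795}{29311}$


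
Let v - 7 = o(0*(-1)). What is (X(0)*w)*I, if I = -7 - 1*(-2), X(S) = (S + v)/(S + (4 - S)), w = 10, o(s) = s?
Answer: -175/2 ≈ -87.500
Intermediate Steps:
v = 7 (v = 7 + 0*(-1) = 7 + 0 = 7)
X(S) = 7/4 + S/4 (X(S) = (S + 7)/(S + (4 - S)) = (7 + S)/4 = (7 + S)*(¼) = 7/4 + S/4)
I = -5 (I = -7 + 2 = -5)
(X(0)*w)*I = ((7/4 + (¼)*0)*10)*(-5) = ((7/4 + 0)*10)*(-5) = ((7/4)*10)*(-5) = (35/2)*(-5) = -175/2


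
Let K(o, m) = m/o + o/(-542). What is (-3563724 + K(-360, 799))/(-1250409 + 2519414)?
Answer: -347677065169/123804127800 ≈ -2.8083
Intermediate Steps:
K(o, m) = -o/542 + m/o (K(o, m) = m/o + o*(-1/542) = m/o - o/542 = -o/542 + m/o)
(-3563724 + K(-360, 799))/(-1250409 + 2519414) = (-3563724 + (-1/542*(-360) + 799/(-360)))/(-1250409 + 2519414) = (-3563724 + (180/271 + 799*(-1/360)))/1269005 = (-3563724 + (180/271 - 799/360))*(1/1269005) = (-3563724 - 151729/97560)*(1/1269005) = -347677065169/97560*1/1269005 = -347677065169/123804127800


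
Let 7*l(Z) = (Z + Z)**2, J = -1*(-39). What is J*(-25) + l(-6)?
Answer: -6681/7 ≈ -954.43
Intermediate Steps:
J = 39
l(Z) = 4*Z**2/7 (l(Z) = (Z + Z)**2/7 = (2*Z)**2/7 = (4*Z**2)/7 = 4*Z**2/7)
J*(-25) + l(-6) = 39*(-25) + (4/7)*(-6)**2 = -975 + (4/7)*36 = -975 + 144/7 = -6681/7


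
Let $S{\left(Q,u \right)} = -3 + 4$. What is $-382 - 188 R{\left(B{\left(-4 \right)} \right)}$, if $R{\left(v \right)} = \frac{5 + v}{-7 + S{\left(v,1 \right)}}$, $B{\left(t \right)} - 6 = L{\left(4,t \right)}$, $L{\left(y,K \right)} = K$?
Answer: $- \frac{488}{3} \approx -162.67$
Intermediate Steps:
$B{\left(t \right)} = 6 + t$
$S{\left(Q,u \right)} = 1$
$R{\left(v \right)} = - \frac{5}{6} - \frac{v}{6}$ ($R{\left(v \right)} = \frac{5 + v}{-7 + 1} = \frac{5 + v}{-6} = \left(5 + v\right) \left(- \frac{1}{6}\right) = - \frac{5}{6} - \frac{v}{6}$)
$-382 - 188 R{\left(B{\left(-4 \right)} \right)} = -382 - 188 \left(- \frac{5}{6} - \frac{6 - 4}{6}\right) = -382 - 188 \left(- \frac{5}{6} - \frac{1}{3}\right) = -382 - - \frac{658}{3} = -382 + \frac{658}{3} = - \frac{488}{3}$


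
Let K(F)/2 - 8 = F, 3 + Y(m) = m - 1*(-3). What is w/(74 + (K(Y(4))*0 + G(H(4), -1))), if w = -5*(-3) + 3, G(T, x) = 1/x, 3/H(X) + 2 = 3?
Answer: 18/73 ≈ 0.24658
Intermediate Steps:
H(X) = 3 (H(X) = 3/(-2 + 3) = 3/1 = 3*1 = 3)
Y(m) = m (Y(m) = -3 + (m - 1*(-3)) = -3 + (m + 3) = -3 + (3 + m) = m)
K(F) = 16 + 2*F
w = 18 (w = 15 + 3 = 18)
w/(74 + (K(Y(4))*0 + G(H(4), -1))) = 18/(74 + ((16 + 2*4)*0 + 1/(-1))) = 18/(74 + ((16 + 8)*0 - 1)) = 18/(74 + (24*0 - 1)) = 18/(74 + (0 - 1)) = 18/(74 - 1) = 18/73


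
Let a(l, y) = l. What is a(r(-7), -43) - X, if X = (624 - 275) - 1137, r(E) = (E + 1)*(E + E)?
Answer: 872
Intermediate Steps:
r(E) = 2*E*(1 + E) (r(E) = (1 + E)*(2*E) = 2*E*(1 + E))
X = -788 (X = 349 - 1137 = -788)
a(r(-7), -43) - X = 2*(-7)*(1 - 7) - 1*(-788) = 2*(-7)*(-6) + 788 = 84 + 788 = 872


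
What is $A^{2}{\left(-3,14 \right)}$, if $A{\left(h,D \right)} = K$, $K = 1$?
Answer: $1$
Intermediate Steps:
$A{\left(h,D \right)} = 1$
$A^{2}{\left(-3,14 \right)} = 1^{2} = 1$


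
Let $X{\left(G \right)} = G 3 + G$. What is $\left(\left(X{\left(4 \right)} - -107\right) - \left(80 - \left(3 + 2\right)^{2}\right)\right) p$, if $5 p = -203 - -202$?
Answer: $- \frac{68}{5} \approx -13.6$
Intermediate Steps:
$X{\left(G \right)} = 4 G$ ($X{\left(G \right)} = 3 G + G = 4 G$)
$p = - \frac{1}{5}$ ($p = \frac{-203 - -202}{5} = \frac{-203 + 202}{5} = \frac{1}{5} \left(-1\right) = - \frac{1}{5} \approx -0.2$)
$\left(\left(X{\left(4 \right)} - -107\right) - \left(80 - \left(3 + 2\right)^{2}\right)\right) p = \left(\left(4 \cdot 4 - -107\right) - \left(80 - \left(3 + 2\right)^{2}\right)\right) \left(- \frac{1}{5}\right) = \left(\left(16 + 107\right) - \left(80 - 5^{2}\right)\right) \left(- \frac{1}{5}\right) = \left(123 + \left(-80 + 25\right)\right) \left(- \frac{1}{5}\right) = \left(123 - 55\right) \left(- \frac{1}{5}\right) = 68 \left(- \frac{1}{5}\right) = - \frac{68}{5}$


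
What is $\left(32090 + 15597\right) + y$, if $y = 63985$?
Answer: $111672$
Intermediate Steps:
$\left(32090 + 15597\right) + y = \left(32090 + 15597\right) + 63985 = 47687 + 63985 = 111672$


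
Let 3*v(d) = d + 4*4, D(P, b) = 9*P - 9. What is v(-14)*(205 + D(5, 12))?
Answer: 482/3 ≈ 160.67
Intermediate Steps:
D(P, b) = -9 + 9*P
v(d) = 16/3 + d/3 (v(d) = (d + 4*4)/3 = (d + 16)/3 = (16 + d)/3 = 16/3 + d/3)
v(-14)*(205 + D(5, 12)) = (16/3 + (⅓)*(-14))*(205 + (-9 + 9*5)) = (16/3 - 14/3)*(205 + (-9 + 45)) = 2*(205 + 36)/3 = (⅔)*241 = 482/3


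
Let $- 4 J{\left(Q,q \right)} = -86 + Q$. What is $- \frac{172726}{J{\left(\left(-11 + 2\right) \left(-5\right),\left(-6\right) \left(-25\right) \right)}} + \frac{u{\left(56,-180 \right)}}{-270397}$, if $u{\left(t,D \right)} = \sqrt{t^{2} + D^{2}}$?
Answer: $- \frac{690904}{41} - \frac{4 \sqrt{2221}}{270397} \approx -16851.0$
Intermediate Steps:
$J{\left(Q,q \right)} = \frac{43}{2} - \frac{Q}{4}$ ($J{\left(Q,q \right)} = - \frac{-86 + Q}{4} = \frac{43}{2} - \frac{Q}{4}$)
$u{\left(t,D \right)} = \sqrt{D^{2} + t^{2}}$
$- \frac{172726}{J{\left(\left(-11 + 2\right) \left(-5\right),\left(-6\right) \left(-25\right) \right)}} + \frac{u{\left(56,-180 \right)}}{-270397} = - \frac{172726}{\frac{43}{2} - \frac{\left(-11 + 2\right) \left(-5\right)}{4}} + \frac{\sqrt{\left(-180\right)^{2} + 56^{2}}}{-270397} = - \frac{172726}{\frac{43}{2} - \frac{\left(-9\right) \left(-5\right)}{4}} + \sqrt{32400 + 3136} \left(- \frac{1}{270397}\right) = - \frac{172726}{\frac{43}{2} - \frac{45}{4}} + \sqrt{35536} \left(- \frac{1}{270397}\right) = - \frac{172726}{\frac{43}{2} - \frac{45}{4}} + 4 \sqrt{2221} \left(- \frac{1}{270397}\right) = - \frac{172726}{\frac{41}{4}} - \frac{4 \sqrt{2221}}{270397} = \left(-172726\right) \frac{4}{41} - \frac{4 \sqrt{2221}}{270397} = - \frac{690904}{41} - \frac{4 \sqrt{2221}}{270397}$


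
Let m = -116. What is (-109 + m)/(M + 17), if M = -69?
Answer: 225/52 ≈ 4.3269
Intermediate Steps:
(-109 + m)/(M + 17) = (-109 - 116)/(-69 + 17) = -225/(-52) = -225*(-1/52) = 225/52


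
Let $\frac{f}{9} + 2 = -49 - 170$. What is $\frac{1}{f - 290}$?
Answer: $- \frac{1}{2279} \approx -0.00043879$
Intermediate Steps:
$f = -1989$ ($f = -18 + 9 \left(-49 - 170\right) = -18 + 9 \left(-219\right) = -18 - 1971 = -1989$)
$\frac{1}{f - 290} = \frac{1}{-1989 - 290} = \frac{1}{-2279} = - \frac{1}{2279}$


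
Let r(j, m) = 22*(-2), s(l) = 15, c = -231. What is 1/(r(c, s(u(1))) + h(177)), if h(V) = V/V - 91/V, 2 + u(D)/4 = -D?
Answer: -177/7702 ≈ -0.022981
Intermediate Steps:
u(D) = -8 - 4*D (u(D) = -8 + 4*(-D) = -8 - 4*D)
r(j, m) = -44
h(V) = 1 - 91/V
1/(r(c, s(u(1))) + h(177)) = 1/(-44 + (-91 + 177)/177) = 1/(-44 + (1/177)*86) = 1/(-44 + 86/177) = 1/(-7702/177) = -177/7702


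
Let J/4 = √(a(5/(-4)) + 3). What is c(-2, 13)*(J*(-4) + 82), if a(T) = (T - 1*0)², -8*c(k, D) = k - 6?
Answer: 82 - 4*√73 ≈ 47.824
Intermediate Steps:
c(k, D) = ¾ - k/8 (c(k, D) = -(k - 6)/8 = -(-6 + k)/8 = ¾ - k/8)
a(T) = T² (a(T) = (T + 0)² = T²)
J = √73 (J = 4*√((5/(-4))² + 3) = 4*√((5*(-¼))² + 3) = 4*√((-5/4)² + 3) = 4*√(25/16 + 3) = 4*√(73/16) = 4*(√73/4) = √73 ≈ 8.5440)
c(-2, 13)*(J*(-4) + 82) = (¾ - ⅛*(-2))*(√73*(-4) + 82) = (¾ + ¼)*(-4*√73 + 82) = 1*(82 - 4*√73) = 82 - 4*√73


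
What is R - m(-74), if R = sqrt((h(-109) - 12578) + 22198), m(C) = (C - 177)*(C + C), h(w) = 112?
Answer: -37148 + 2*sqrt(2433) ≈ -37049.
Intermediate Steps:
m(C) = 2*C*(-177 + C) (m(C) = (-177 + C)*(2*C) = 2*C*(-177 + C))
R = 2*sqrt(2433) (R = sqrt((112 - 12578) + 22198) = sqrt(-12466 + 22198) = sqrt(9732) = 2*sqrt(2433) ≈ 98.651)
R - m(-74) = 2*sqrt(2433) - 2*(-74)*(-177 - 74) = 2*sqrt(2433) - 2*(-74)*(-251) = 2*sqrt(2433) - 1*37148 = 2*sqrt(2433) - 37148 = -37148 + 2*sqrt(2433)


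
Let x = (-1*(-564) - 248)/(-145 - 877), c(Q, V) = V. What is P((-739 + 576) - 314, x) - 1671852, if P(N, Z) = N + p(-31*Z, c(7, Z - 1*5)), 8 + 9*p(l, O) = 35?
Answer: -1672326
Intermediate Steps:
p(l, O) = 3 (p(l, O) = -8/9 + (⅑)*35 = -8/9 + 35/9 = 3)
x = -158/511 (x = (564 - 248)/(-1022) = 316*(-1/1022) = -158/511 ≈ -0.30920)
P(N, Z) = 3 + N (P(N, Z) = N + 3 = 3 + N)
P((-739 + 576) - 314, x) - 1671852 = (3 + ((-739 + 576) - 314)) - 1671852 = (3 + (-163 - 314)) - 1671852 = (3 - 477) - 1671852 = -474 - 1671852 = -1672326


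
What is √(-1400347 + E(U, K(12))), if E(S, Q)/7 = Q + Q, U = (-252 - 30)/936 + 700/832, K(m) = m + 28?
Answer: I*√1399787 ≈ 1183.1*I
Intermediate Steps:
K(m) = 28 + m
U = 337/624 (U = -282*1/936 + 700*(1/832) = -47/156 + 175/208 = 337/624 ≈ 0.54006)
E(S, Q) = 14*Q (E(S, Q) = 7*(Q + Q) = 7*(2*Q) = 14*Q)
√(-1400347 + E(U, K(12))) = √(-1400347 + 14*(28 + 12)) = √(-1400347 + 14*40) = √(-1400347 + 560) = √(-1399787) = I*√1399787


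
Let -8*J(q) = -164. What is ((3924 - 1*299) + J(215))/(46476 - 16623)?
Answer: 7291/59706 ≈ 0.12212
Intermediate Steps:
J(q) = 41/2 (J(q) = -⅛*(-164) = 41/2)
((3924 - 1*299) + J(215))/(46476 - 16623) = ((3924 - 1*299) + 41/2)/(46476 - 16623) = ((3924 - 299) + 41/2)/29853 = (3625 + 41/2)*(1/29853) = (7291/2)*(1/29853) = 7291/59706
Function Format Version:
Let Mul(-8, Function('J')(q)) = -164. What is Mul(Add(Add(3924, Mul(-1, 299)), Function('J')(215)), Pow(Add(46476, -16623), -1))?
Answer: Rational(7291, 59706) ≈ 0.12212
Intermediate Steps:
Function('J')(q) = Rational(41, 2) (Function('J')(q) = Mul(Rational(-1, 8), -164) = Rational(41, 2))
Mul(Add(Add(3924, Mul(-1, 299)), Function('J')(215)), Pow(Add(46476, -16623), -1)) = Mul(Add(Add(3924, Mul(-1, 299)), Rational(41, 2)), Pow(Add(46476, -16623), -1)) = Mul(Add(Add(3924, -299), Rational(41, 2)), Pow(29853, -1)) = Mul(Add(3625, Rational(41, 2)), Rational(1, 29853)) = Mul(Rational(7291, 2), Rational(1, 29853)) = Rational(7291, 59706)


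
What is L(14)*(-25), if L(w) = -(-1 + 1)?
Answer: 0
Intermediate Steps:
L(w) = 0 (L(w) = -1*0 = 0)
L(14)*(-25) = 0*(-25) = 0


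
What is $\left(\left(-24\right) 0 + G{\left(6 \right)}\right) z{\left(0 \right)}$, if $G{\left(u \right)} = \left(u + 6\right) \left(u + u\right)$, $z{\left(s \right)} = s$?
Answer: $0$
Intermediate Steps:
$G{\left(u \right)} = 2 u \left(6 + u\right)$ ($G{\left(u \right)} = \left(6 + u\right) 2 u = 2 u \left(6 + u\right)$)
$\left(\left(-24\right) 0 + G{\left(6 \right)}\right) z{\left(0 \right)} = \left(\left(-24\right) 0 + 2 \cdot 6 \left(6 + 6\right)\right) 0 = \left(0 + 2 \cdot 6 \cdot 12\right) 0 = \left(0 + 144\right) 0 = 144 \cdot 0 = 0$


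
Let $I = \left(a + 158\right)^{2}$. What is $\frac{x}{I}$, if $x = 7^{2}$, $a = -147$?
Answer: $\frac{49}{121} \approx 0.40496$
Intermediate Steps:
$x = 49$
$I = 121$ ($I = \left(-147 + 158\right)^{2} = 11^{2} = 121$)
$\frac{x}{I} = \frac{49}{121}$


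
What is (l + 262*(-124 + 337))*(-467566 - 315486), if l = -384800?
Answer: 257619409688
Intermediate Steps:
(l + 262*(-124 + 337))*(-467566 - 315486) = (-384800 + 262*(-124 + 337))*(-467566 - 315486) = (-384800 + 262*213)*(-783052) = (-384800 + 55806)*(-783052) = -328994*(-783052) = 257619409688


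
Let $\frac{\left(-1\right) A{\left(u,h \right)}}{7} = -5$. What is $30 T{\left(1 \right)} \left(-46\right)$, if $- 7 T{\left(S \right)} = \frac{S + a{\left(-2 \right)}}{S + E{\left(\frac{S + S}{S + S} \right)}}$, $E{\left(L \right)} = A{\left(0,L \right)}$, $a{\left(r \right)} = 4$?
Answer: $\frac{575}{21} \approx 27.381$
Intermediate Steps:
$A{\left(u,h \right)} = 35$ ($A{\left(u,h \right)} = \left(-7\right) \left(-5\right) = 35$)
$E{\left(L \right)} = 35$
$T{\left(S \right)} = - \frac{4 + S}{7 \left(35 + S\right)}$ ($T{\left(S \right)} = - \frac{\left(S + 4\right) \frac{1}{S + 35}}{7} = - \frac{\left(4 + S\right) \frac{1}{35 + S}}{7} = - \frac{\frac{1}{35 + S} \left(4 + S\right)}{7} = - \frac{4 + S}{7 \left(35 + S\right)}$)
$30 T{\left(1 \right)} \left(-46\right) = 30 \frac{-4 - 1}{7 \left(35 + 1\right)} \left(-46\right) = 30 \frac{-4 - 1}{7 \cdot 36} \left(-46\right) = 30 \cdot \frac{1}{7} \cdot \frac{1}{36} \left(-5\right) \left(-46\right) = 30 \left(- \frac{5}{252}\right) \left(-46\right) = \left(- \frac{25}{42}\right) \left(-46\right) = \frac{575}{21}$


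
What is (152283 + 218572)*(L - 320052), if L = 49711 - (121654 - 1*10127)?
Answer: -141617657140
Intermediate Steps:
L = -61816 (L = 49711 - (121654 - 10127) = 49711 - 1*111527 = 49711 - 111527 = -61816)
(152283 + 218572)*(L - 320052) = (152283 + 218572)*(-61816 - 320052) = 370855*(-381868) = -141617657140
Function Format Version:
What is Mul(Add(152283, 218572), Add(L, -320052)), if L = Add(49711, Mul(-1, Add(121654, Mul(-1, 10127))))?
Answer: -141617657140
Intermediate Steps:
L = -61816 (L = Add(49711, Mul(-1, Add(121654, -10127))) = Add(49711, Mul(-1, 111527)) = Add(49711, -111527) = -61816)
Mul(Add(152283, 218572), Add(L, -320052)) = Mul(Add(152283, 218572), Add(-61816, -320052)) = Mul(370855, -381868) = -141617657140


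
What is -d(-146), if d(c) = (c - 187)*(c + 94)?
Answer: -17316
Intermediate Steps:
d(c) = (-187 + c)*(94 + c)
-d(-146) = -(-17578 + (-146)**2 - 93*(-146)) = -(-17578 + 21316 + 13578) = -1*17316 = -17316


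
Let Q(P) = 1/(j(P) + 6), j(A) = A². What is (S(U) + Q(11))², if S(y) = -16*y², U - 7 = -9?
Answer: 66048129/16129 ≈ 4095.0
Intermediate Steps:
U = -2 (U = 7 - 9 = -2)
Q(P) = 1/(6 + P²) (Q(P) = 1/(P² + 6) = 1/(6 + P²))
(S(U) + Q(11))² = (-16*(-2)² + 1/(6 + 11²))² = (-16*4 + 1/(6 + 121))² = (-64 + 1/127)² = (-8127/127)² = 66048129/16129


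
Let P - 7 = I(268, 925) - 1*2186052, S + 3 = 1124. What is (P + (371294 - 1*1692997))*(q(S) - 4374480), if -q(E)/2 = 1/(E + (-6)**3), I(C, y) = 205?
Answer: 13886027422904286/905 ≈ 1.5344e+13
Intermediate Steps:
S = 1121 (S = -3 + 1124 = 1121)
q(E) = -2/(-216 + E) (q(E) = -2/(E + (-6)**3) = -2/(E - 216) = -2/(-216 + E))
P = -2185840 (P = 7 + (205 - 1*2186052) = 7 + (205 - 2186052) = 7 - 2185847 = -2185840)
(P + (371294 - 1*1692997))*(q(S) - 4374480) = (-2185840 + (371294 - 1*1692997))*(-2/(-216 + 1121) - 4374480) = (-2185840 + (371294 - 1692997))*(-2/905 - 4374480) = (-2185840 - 1321703)*(-2*1/905 - 4374480) = -3507543*(-2/905 - 4374480) = -3507543*(-3958904402/905) = 13886027422904286/905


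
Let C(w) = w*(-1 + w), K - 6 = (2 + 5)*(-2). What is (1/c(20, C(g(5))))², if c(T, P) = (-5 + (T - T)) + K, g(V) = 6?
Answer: 1/169 ≈ 0.0059172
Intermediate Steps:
K = -8 (K = 6 + (2 + 5)*(-2) = 6 + 7*(-2) = 6 - 14 = -8)
c(T, P) = -13 (c(T, P) = (-5 + (T - T)) - 8 = (-5 + 0) - 8 = -5 - 8 = -13)
(1/c(20, C(g(5))))² = (1/(-13))² = (-1/13)² = 1/169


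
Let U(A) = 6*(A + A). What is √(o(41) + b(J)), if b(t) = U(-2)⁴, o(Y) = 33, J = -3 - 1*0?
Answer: √331809 ≈ 576.03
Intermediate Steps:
U(A) = 12*A (U(A) = 6*(2*A) = 12*A)
J = -3 (J = -3 + 0 = -3)
b(t) = 331776 (b(t) = (12*(-2))⁴ = (-24)⁴ = 331776)
√(o(41) + b(J)) = √(33 + 331776) = √331809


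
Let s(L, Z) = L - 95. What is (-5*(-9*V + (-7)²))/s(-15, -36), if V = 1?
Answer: 20/11 ≈ 1.8182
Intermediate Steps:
s(L, Z) = -95 + L
(-5*(-9*V + (-7)²))/s(-15, -36) = (-5*(-9*1 + (-7)²))/(-95 - 15) = -5*(-9 + 49)/(-110) = -5*40*(-1/110) = -200*(-1/110) = 20/11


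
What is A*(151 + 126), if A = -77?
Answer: -21329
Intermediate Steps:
A*(151 + 126) = -77*(151 + 126) = -77*277 = -21329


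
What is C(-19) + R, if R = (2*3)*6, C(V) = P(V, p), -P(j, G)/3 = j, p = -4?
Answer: 93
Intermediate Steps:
P(j, G) = -3*j
C(V) = -3*V
R = 36 (R = 6*6 = 36)
C(-19) + R = -3*(-19) + 36 = 57 + 36 = 93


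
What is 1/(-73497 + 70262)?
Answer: -1/3235 ≈ -0.00030912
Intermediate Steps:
1/(-73497 + 70262) = 1/(-3235) = -1/3235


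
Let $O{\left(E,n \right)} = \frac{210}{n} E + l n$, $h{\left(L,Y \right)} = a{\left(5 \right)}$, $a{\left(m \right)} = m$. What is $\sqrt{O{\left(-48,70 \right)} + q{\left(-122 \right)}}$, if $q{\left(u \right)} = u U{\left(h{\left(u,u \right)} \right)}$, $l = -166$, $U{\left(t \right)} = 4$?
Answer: $2 i \sqrt{3063} \approx 110.69 i$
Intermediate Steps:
$h{\left(L,Y \right)} = 5$
$q{\left(u \right)} = 4 u$ ($q{\left(u \right)} = u 4 = 4 u$)
$O{\left(E,n \right)} = - 166 n + \frac{210 E}{n}$ ($O{\left(E,n \right)} = \frac{210}{n} E - 166 n = \frac{210 E}{n} - 166 n = - 166 n + \frac{210 E}{n}$)
$\sqrt{O{\left(-48,70 \right)} + q{\left(-122 \right)}} = \sqrt{\left(\left(-166\right) 70 + 210 \left(-48\right) \frac{1}{70}\right) + 4 \left(-122\right)} = \sqrt{\left(-11620 + 210 \left(-48\right) \frac{1}{70}\right) - 488} = \sqrt{\left(-11620 - 144\right) - 488} = \sqrt{-11764 - 488} = \sqrt{-12252} = 2 i \sqrt{3063}$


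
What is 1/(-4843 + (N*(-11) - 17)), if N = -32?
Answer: -1/4508 ≈ -0.00022183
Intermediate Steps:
1/(-4843 + (N*(-11) - 17)) = 1/(-4843 + (-32*(-11) - 17)) = 1/(-4843 + (352 - 17)) = 1/(-4843 + 335) = 1/(-4508) = -1/4508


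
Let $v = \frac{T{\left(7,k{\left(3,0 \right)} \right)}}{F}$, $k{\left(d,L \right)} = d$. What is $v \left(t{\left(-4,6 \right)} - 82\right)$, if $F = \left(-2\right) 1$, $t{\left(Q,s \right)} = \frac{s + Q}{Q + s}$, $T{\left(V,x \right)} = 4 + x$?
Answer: $\frac{567}{2} \approx 283.5$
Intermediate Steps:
$t{\left(Q,s \right)} = 1$ ($t{\left(Q,s \right)} = \frac{Q + s}{Q + s} = 1$)
$F = -2$
$v = - \frac{7}{2}$ ($v = \frac{4 + 3}{-2} = 7 \left(- \frac{1}{2}\right) = - \frac{7}{2} \approx -3.5$)
$v \left(t{\left(-4,6 \right)} - 82\right) = - \frac{7 \left(1 - 82\right)}{2} = \left(- \frac{7}{2}\right) \left(-81\right) = \frac{567}{2}$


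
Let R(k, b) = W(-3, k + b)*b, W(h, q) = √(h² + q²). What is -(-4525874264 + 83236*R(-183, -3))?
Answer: 4525874264 + 749124*√3845 ≈ 4.5723e+9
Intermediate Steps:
R(k, b) = b*√(9 + (b + k)²) (R(k, b) = √((-3)² + (k + b)²)*b = √(9 + (b + k)²)*b = b*√(9 + (b + k)²))
-(-4525874264 + 83236*R(-183, -3)) = -(-4525874264 - 249708*√(9 + (-3 - 183)²)) = -(-4525874264 - 249708*√(9 + (-186)²)) = -(-4525874264 - 249708*√(9 + 34596)) = -(-4525874264 - 749124*√3845) = -83236*(-54374 - 9*√3845) = 4525874264 + 749124*√3845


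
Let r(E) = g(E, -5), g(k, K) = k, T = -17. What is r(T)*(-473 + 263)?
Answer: 3570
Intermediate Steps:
r(E) = E
r(T)*(-473 + 263) = -17*(-473 + 263) = -17*(-210) = 3570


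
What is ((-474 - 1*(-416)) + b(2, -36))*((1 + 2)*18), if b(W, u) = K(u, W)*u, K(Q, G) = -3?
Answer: 2700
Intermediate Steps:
b(W, u) = -3*u
((-474 - 1*(-416)) + b(2, -36))*((1 + 2)*18) = ((-474 - 1*(-416)) - 3*(-36))*((1 + 2)*18) = ((-474 + 416) + 108)*(3*18) = (-58 + 108)*54 = 50*54 = 2700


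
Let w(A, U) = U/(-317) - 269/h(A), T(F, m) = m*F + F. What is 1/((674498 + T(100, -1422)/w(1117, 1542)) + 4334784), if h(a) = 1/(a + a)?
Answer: 47625356/238568849815817 ≈ 1.9963e-7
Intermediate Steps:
h(a) = 1/(2*a)
T(F, m) = F + F*m (T(F, m) = F*m + F = F + F*m)
w(A, U) = -538*A - U/317 (w(A, U) = U/(-317) - 269*2*A = U*(-1/317) - 538*A = -U/317 - 538*A = -538*A - U/317)
1/((674498 + T(100, -1422)/w(1117, 1542)) + 4334784) = 1/((674498 + (100*(1 - 1422))/(-538*1117 - 1/317*1542)) + 4334784) = 1/((674498 + (100*(-1421))/(-600946 - 1542/317)) + 4334784) = 1/((674498 - 142100/(-190501424/317)) + 4334784) = 1/((674498 - 142100*(-317/190501424)) + 4334784) = 1/((674498 + 11261425/47625356) + 4334784) = 1/(32123218632713/47625356 + 4334784) = 1/(238568849815817/47625356) = 47625356/238568849815817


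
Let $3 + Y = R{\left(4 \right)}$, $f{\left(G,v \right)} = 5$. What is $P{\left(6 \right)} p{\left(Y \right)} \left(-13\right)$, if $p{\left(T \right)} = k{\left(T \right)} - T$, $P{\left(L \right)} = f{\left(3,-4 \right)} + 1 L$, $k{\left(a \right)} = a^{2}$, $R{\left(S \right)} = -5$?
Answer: $-10296$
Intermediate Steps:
$P{\left(L \right)} = 5 + L$ ($P{\left(L \right)} = 5 + 1 L = 5 + L$)
$Y = -8$ ($Y = -3 - 5 = -8$)
$p{\left(T \right)} = T^{2} - T$
$P{\left(6 \right)} p{\left(Y \right)} \left(-13\right) = \left(5 + 6\right) \left(- 8 \left(-1 - 8\right)\right) \left(-13\right) = 11 \left(\left(-8\right) \left(-9\right)\right) \left(-13\right) = 11 \cdot 72 \left(-13\right) = 792 \left(-13\right) = -10296$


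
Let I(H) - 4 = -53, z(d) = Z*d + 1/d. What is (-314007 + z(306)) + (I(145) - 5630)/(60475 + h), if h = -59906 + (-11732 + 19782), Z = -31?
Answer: -16729150907/51714 ≈ -3.2349e+5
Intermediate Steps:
z(d) = 1/d - 31*d (z(d) = -31*d + 1/d = 1/d - 31*d)
h = -51856 (h = -59906 + 8050 = -51856)
I(H) = -49 (I(H) = 4 - 53 = -49)
(-314007 + z(306)) + (I(145) - 5630)/(60475 + h) = (-314007 + (1/306 - 31*306)) + (-49 - 5630)/(60475 - 51856) = (-314007 + (1/306 - 9486)) - 5679/8619 = (-314007 - 2902715/306) - 5679*1/8619 = -98988857/306 - 1893/2873 = -16729150907/51714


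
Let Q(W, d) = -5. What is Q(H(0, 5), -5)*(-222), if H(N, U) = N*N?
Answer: 1110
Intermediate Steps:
H(N, U) = N²
Q(H(0, 5), -5)*(-222) = -5*(-222) = 1110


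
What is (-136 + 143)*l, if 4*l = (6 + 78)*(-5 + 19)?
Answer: 2058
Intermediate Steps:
l = 294 (l = ((6 + 78)*(-5 + 19))/4 = (84*14)/4 = (¼)*1176 = 294)
(-136 + 143)*l = (-136 + 143)*294 = 7*294 = 2058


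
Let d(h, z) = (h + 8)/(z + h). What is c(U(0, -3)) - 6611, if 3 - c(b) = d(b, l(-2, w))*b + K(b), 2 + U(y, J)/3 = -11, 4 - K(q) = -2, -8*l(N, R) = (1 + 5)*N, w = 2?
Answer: -164544/25 ≈ -6581.8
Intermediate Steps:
l(N, R) = -3*N/4 (l(N, R) = -(1 + 5)*N/8 = -3*N/4)
K(q) = 6 (K(q) = 4 - 1*(-2) = 4 + 2 = 6)
U(y, J) = -39 (U(y, J) = -6 + 3*(-11) = -6 - 33 = -39)
d(h, z) = (8 + h)/(h + z)
c(b) = -3 - b*(8 + b)/(3/2 + b) (c(b) = 3 - (((8 + b)/(b - 3/4*(-2)))*b + 6) = 3 - (((8 + b)/(b + 3/2))*b + 6) = 3 - (((8 + b)/(3/2 + b))*b + 6) = 3 - (b*(8 + b)/(3/2 + b) + 6) = 3 - (6 + b*(8 + b)/(3/2 + b)) = 3 + (-6 - b*(8 + b)/(3/2 + b)) = -3 - b*(8 + b)/(3/2 + b))
c(U(0, -3)) - 6611 = (-9 - 22*(-39) - 2*(-39)**2)/(3 + 2*(-39)) - 6611 = (-9 + 858 - 2*1521)/(3 - 78) - 6611 = (-9 + 858 - 3042)/(-75) - 6611 = -1/75*(-2193) - 6611 = 731/25 - 6611 = -164544/25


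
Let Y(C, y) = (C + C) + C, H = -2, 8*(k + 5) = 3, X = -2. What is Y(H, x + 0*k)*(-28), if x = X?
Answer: 168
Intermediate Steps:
x = -2
k = -37/8 (k = -5 + (⅛)*3 = -5 + 3/8 = -37/8 ≈ -4.6250)
Y(C, y) = 3*C (Y(C, y) = 2*C + C = 3*C)
Y(H, x + 0*k)*(-28) = (3*(-2))*(-28) = -6*(-28) = 168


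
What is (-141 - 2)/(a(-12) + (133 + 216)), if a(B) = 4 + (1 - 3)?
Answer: -11/27 ≈ -0.40741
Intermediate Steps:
a(B) = 2 (a(B) = 4 - 2 = 2)
(-141 - 2)/(a(-12) + (133 + 216)) = (-141 - 2)/(2 + (133 + 216)) = -143/(2 + 349) = -143/351 = -143*1/351 = -11/27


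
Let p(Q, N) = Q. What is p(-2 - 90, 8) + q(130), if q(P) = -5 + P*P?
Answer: 16803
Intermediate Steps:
q(P) = -5 + P²
p(-2 - 90, 8) + q(130) = (-2 - 90) + (-5 + 130²) = -92 + (-5 + 16900) = -92 + 16895 = 16803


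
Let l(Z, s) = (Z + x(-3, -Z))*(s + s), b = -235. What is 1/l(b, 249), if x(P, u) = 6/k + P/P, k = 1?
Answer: -1/113544 ≈ -8.8072e-6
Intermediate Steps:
x(P, u) = 7 (x(P, u) = 6/1 + P/P = 6*1 + 1 = 6 + 1 = 7)
l(Z, s) = 2*s*(7 + Z) (l(Z, s) = (Z + 7)*(s + s) = (7 + Z)*(2*s) = 2*s*(7 + Z))
1/l(b, 249) = 1/(2*249*(7 - 235)) = 1/(2*249*(-228)) = 1/(-113544) = -1/113544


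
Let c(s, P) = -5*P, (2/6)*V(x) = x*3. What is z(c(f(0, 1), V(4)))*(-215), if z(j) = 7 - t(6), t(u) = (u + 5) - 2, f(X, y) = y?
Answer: 430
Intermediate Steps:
V(x) = 9*x (V(x) = 3*(x*3) = 3*(3*x) = 9*x)
t(u) = 3 + u (t(u) = (5 + u) - 2 = 3 + u)
z(j) = -2 (z(j) = 7 - (3 + 6) = 7 - 1*9 = 7 - 9 = -2)
z(c(f(0, 1), V(4)))*(-215) = -2*(-215) = 430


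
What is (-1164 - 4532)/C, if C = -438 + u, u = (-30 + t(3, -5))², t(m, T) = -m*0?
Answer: -2848/231 ≈ -12.329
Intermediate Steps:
t(m, T) = 0
u = 900 (u = (-30 + 0)² = (-30)² = 900)
C = 462 (C = -438 + 900 = 462)
(-1164 - 4532)/C = (-1164 - 4532)/462 = -5696*1/462 = -2848/231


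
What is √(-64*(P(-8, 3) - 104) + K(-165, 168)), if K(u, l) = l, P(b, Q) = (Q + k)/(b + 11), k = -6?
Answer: 2*√1722 ≈ 82.994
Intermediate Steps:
P(b, Q) = (-6 + Q)/(11 + b) (P(b, Q) = (Q - 6)/(b + 11) = (-6 + Q)/(11 + b))
√(-64*(P(-8, 3) - 104) + K(-165, 168)) = √(-64*((-6 + 3)/(11 - 8) - 104) + 168) = √(-64*(-3/3 - 104) + 168) = √(-64*((⅓)*(-3) - 104) + 168) = √(-64*(-1 - 104) + 168) = √(-64*(-105) + 168) = √(6720 + 168) = √6888 = 2*√1722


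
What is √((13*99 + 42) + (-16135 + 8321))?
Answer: I*√6485 ≈ 80.53*I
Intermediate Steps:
√((13*99 + 42) + (-16135 + 8321)) = √((1287 + 42) - 7814) = √(1329 - 7814) = √(-6485) = I*√6485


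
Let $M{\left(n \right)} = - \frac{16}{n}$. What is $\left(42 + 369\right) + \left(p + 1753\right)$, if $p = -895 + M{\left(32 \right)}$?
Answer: $\frac{2537}{2} \approx 1268.5$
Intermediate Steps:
$p = - \frac{1791}{2}$ ($p = -895 - \frac{16}{32} = -895 - \frac{1}{2} = - \frac{1791}{2} \approx -895.5$)
$\left(42 + 369\right) + \left(p + 1753\right) = \left(42 + 369\right) + \left(- \frac{1791}{2} + 1753\right) = 411 + \frac{1715}{2} = \frac{2537}{2}$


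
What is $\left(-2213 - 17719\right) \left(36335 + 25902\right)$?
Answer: $-1240507884$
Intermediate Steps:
$\left(-2213 - 17719\right) \left(36335 + 25902\right) = \left(-19932\right) 62237 = -1240507884$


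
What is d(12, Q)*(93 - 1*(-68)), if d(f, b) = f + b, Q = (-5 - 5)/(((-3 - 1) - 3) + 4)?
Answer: 7406/3 ≈ 2468.7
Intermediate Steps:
Q = 10/3 (Q = -10/((-4 - 3) + 4) = -10/(-7 + 4) = -10/(-3) = -10*(-⅓) = 10/3 ≈ 3.3333)
d(f, b) = b + f
d(12, Q)*(93 - 1*(-68)) = (10/3 + 12)*(93 - 1*(-68)) = 46*(93 + 68)/3 = (46/3)*161 = 7406/3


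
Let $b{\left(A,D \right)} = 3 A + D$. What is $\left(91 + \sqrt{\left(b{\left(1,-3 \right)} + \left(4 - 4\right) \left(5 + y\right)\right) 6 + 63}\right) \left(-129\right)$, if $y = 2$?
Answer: $-11739 - 387 \sqrt{7} \approx -12763.0$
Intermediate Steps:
$b{\left(A,D \right)} = D + 3 A$
$\left(91 + \sqrt{\left(b{\left(1,-3 \right)} + \left(4 - 4\right) \left(5 + y\right)\right) 6 + 63}\right) \left(-129\right) = \left(91 + \sqrt{\left(\left(-3 + 3 \cdot 1\right) + \left(4 - 4\right) \left(5 + 2\right)\right) 6 + 63}\right) \left(-129\right) = \left(91 + \sqrt{\left(\left(-3 + 3\right) + 0 \cdot 7\right) 6 + 63}\right) \left(-129\right) = \left(91 + \sqrt{\left(0 + 0\right) 6 + 63}\right) \left(-129\right) = \left(91 + \sqrt{0 \cdot 6 + 63}\right) \left(-129\right) = \left(91 + \sqrt{0 + 63}\right) \left(-129\right) = \left(91 + \sqrt{63}\right) \left(-129\right) = \left(91 + 3 \sqrt{7}\right) \left(-129\right) = -11739 - 387 \sqrt{7}$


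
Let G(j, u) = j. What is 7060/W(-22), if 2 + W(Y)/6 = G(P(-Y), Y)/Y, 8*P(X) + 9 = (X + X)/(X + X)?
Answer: -77660/129 ≈ -602.02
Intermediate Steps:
P(X) = -1 (P(X) = -9/8 + ((X + X)/(X + X))/8 = -9/8 + ((2*X)/((2*X)))/8 = -9/8 + ((2*X)*(1/(2*X)))/8 = -9/8 + (1/8)*1 = -9/8 + 1/8 = -1)
W(Y) = -12 - 6/Y (W(Y) = -12 + 6*(-1/Y) = -12 - 6/Y)
7060/W(-22) = 7060/(-12 - 6/(-22)) = 7060/(-12 - 6*(-1/22)) = 7060/(-12 + 3/11) = 7060/(-129/11) = 7060*(-11/129) = -77660/129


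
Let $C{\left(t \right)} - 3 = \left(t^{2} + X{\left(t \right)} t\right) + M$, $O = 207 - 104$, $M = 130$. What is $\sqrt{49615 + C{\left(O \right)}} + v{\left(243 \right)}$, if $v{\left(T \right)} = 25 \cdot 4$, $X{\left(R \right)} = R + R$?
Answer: $100 + 5 \sqrt{3263} \approx 385.61$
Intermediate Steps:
$O = 103$ ($O = 207 - 104 = 103$)
$X{\left(R \right)} = 2 R$
$v{\left(T \right)} = 100$
$C{\left(t \right)} = 133 + 3 t^{2}$ ($C{\left(t \right)} = 3 + \left(\left(t^{2} + 2 t t\right) + 130\right) = 3 + \left(\left(t^{2} + 2 t^{2}\right) + 130\right) = 3 + \left(3 t^{2} + 130\right) = 3 + \left(130 + 3 t^{2}\right) = 133 + 3 t^{2}$)
$\sqrt{49615 + C{\left(O \right)}} + v{\left(243 \right)} = \sqrt{49615 + \left(133 + 3 \cdot 103^{2}\right)} + 100 = \sqrt{49615 + \left(133 + 3 \cdot 10609\right)} + 100 = \sqrt{49615 + \left(133 + 31827\right)} + 100 = \sqrt{49615 + 31960} + 100 = \sqrt{81575} + 100 = 5 \sqrt{3263} + 100 = 100 + 5 \sqrt{3263}$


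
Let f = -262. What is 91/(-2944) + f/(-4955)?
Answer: 320423/14587520 ≈ 0.021966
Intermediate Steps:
91/(-2944) + f/(-4955) = 91/(-2944) - 262/(-4955) = 91*(-1/2944) - 262*(-1/4955) = -91/2944 + 262/4955 = 320423/14587520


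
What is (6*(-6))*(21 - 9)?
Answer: -432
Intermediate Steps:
(6*(-6))*(21 - 9) = -36*12 = -432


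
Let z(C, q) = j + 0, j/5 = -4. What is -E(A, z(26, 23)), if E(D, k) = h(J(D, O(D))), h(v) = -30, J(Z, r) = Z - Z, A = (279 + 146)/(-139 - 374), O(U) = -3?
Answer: 30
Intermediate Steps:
j = -20 (j = 5*(-4) = -20)
A = -425/513 (A = 425/(-513) = 425*(-1/513) = -425/513 ≈ -0.82846)
J(Z, r) = 0
z(C, q) = -20 (z(C, q) = -20 + 0 = -20)
E(D, k) = -30
-E(A, z(26, 23)) = -1*(-30) = 30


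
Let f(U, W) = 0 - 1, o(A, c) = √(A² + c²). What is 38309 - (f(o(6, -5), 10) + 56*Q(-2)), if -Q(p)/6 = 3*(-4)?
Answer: 34278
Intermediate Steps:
Q(p) = 72 (Q(p) = -18*(-4) = -6*(-12) = 72)
f(U, W) = -1
38309 - (f(o(6, -5), 10) + 56*Q(-2)) = 38309 - (-1 + 56*72) = 38309 - (-1 + 4032) = 38309 - 1*4031 = 38309 - 4031 = 34278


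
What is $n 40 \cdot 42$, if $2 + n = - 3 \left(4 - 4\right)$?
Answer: $-3360$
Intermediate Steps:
$n = -2$ ($n = -2 - 3 \left(4 - 4\right) = -2 - 0 = -2 + 0 = -2$)
$n 40 \cdot 42 = \left(-2\right) 40 \cdot 42 = \left(-80\right) 42 = -3360$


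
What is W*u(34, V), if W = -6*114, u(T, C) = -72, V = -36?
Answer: 49248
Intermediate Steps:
W = -684
W*u(34, V) = -684*(-72) = 49248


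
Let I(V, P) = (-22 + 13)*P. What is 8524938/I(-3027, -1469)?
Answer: 2841646/4407 ≈ 644.80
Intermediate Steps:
I(V, P) = -9*P
8524938/I(-3027, -1469) = 8524938/((-9*(-1469))) = 8524938/13221 = 8524938*(1/13221) = 2841646/4407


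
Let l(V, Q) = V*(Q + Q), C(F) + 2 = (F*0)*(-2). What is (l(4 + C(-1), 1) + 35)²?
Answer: 1521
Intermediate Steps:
C(F) = -2 (C(F) = -2 + (F*0)*(-2) = -2 + 0*(-2) = -2 + 0 = -2)
l(V, Q) = 2*Q*V (l(V, Q) = V*(2*Q) = 2*Q*V)
(l(4 + C(-1), 1) + 35)² = (2*1*(4 - 2) + 35)² = (2*1*2 + 35)² = (4 + 35)² = 39² = 1521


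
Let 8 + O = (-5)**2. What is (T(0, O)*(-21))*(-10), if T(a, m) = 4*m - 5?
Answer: 13230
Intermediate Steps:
O = 17 (O = -8 + (-5)**2 = -8 + 25 = 17)
T(a, m) = -5 + 4*m
(T(0, O)*(-21))*(-10) = ((-5 + 4*17)*(-21))*(-10) = ((-5 + 68)*(-21))*(-10) = (63*(-21))*(-10) = -1323*(-10) = 13230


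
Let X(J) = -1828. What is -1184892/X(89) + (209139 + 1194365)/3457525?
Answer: 1024839829403/1580088925 ≈ 648.60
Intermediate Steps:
-1184892/X(89) + (209139 + 1194365)/3457525 = -1184892/(-1828) + (209139 + 1194365)/3457525 = -1184892*(-1/1828) + 1403504*(1/3457525) = 296223/457 + 1403504/3457525 = 1024839829403/1580088925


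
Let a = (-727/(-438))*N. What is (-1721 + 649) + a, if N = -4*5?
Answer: -242038/219 ≈ -1105.2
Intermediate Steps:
N = -20
a = -7270/219 (a = -727/(-438)*(-20) = -727*(-1/438)*(-20) = (727/438)*(-20) = -7270/219 ≈ -33.196)
(-1721 + 649) + a = (-1721 + 649) - 7270/219 = -1072 - 7270/219 = -242038/219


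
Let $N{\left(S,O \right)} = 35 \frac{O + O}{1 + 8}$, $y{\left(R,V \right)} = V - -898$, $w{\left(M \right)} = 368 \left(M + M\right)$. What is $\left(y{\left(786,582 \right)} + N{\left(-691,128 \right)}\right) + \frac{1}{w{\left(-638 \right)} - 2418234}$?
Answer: $\frac{64340228551}{25990218} \approx 2475.6$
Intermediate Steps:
$w{\left(M \right)} = 736 M$ ($w{\left(M \right)} = 368 \cdot 2 M = 736 M$)
$y{\left(R,V \right)} = 898 + V$ ($y{\left(R,V \right)} = V + 898 = 898 + V$)
$N{\left(S,O \right)} = \frac{70 O}{9}$ ($N{\left(S,O \right)} = 35 \frac{2 O}{9} = \frac{70 O}{9}$)
$\left(y{\left(786,582 \right)} + N{\left(-691,128 \right)}\right) + \frac{1}{w{\left(-638 \right)} - 2418234} = \left(\left(898 + 582\right) + \frac{70}{9} \cdot 128\right) + \frac{1}{736 \left(-638\right) - 2418234} = \left(1480 + \frac{8960}{9}\right) + \frac{1}{-469568 - 2418234} = \frac{22280}{9} + \frac{1}{-2887802} = \frac{22280}{9} - \frac{1}{2887802} = \frac{64340228551}{25990218}$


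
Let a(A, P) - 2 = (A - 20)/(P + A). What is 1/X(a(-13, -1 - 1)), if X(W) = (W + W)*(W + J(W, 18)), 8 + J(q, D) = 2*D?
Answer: 25/6762 ≈ 0.0036971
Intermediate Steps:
a(A, P) = 2 + (-20 + A)/(A + P) (a(A, P) = 2 + (A - 20)/(P + A) = 2 + (-20 + A)/(A + P))
J(q, D) = -8 + 2*D
X(W) = 2*W*(28 + W) (X(W) = (W + W)*(W + (-8 + 2*18)) = (2*W)*(W + (-8 + 36)) = (2*W)*(W + 28) = (2*W)*(28 + W) = 2*W*(28 + W))
1/X(a(-13, -1 - 1)) = 1/(2*((-20 + 2*(-1 - 1) + 3*(-13))/(-13 + (-1 - 1)))*(28 + (-20 + 2*(-1 - 1) + 3*(-13))/(-13 + (-1 - 1)))) = 1/(2*((-20 + 2*(-2) - 39)/(-13 - 2))*(28 + (-20 + 2*(-2) - 39)/(-13 - 2))) = 1/(2*((-20 - 4 - 39)/(-15))*(28 + (-20 - 4 - 39)/(-15))) = 1/(2*(-1/15*(-63))*(28 - 1/15*(-63))) = 1/(2*(21/5)*(28 + 21/5)) = 1/(2*(21/5)*(161/5)) = 1/(6762/25) = 25/6762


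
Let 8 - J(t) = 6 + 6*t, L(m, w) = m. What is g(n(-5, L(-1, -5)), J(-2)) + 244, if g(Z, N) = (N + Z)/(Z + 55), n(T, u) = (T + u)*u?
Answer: 14904/61 ≈ 244.33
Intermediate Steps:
n(T, u) = u*(T + u)
J(t) = 2 - 6*t (J(t) = 8 - (6 + 6*t) = 8 + (-6 - 6*t) = 2 - 6*t)
g(Z, N) = (N + Z)/(55 + Z)
g(n(-5, L(-1, -5)), J(-2)) + 244 = ((2 - 6*(-2)) - (-5 - 1))/(55 - (-5 - 1)) + 244 = ((2 + 12) - 1*(-6))/(55 - 1*(-6)) + 244 = (14 + 6)/(55 + 6) + 244 = 20/61 + 244 = 14904/61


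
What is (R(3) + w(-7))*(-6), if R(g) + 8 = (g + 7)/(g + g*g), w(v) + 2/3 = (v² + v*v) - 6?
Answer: -505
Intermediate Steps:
w(v) = -20/3 + 2*v² (w(v) = -⅔ + ((v² + v*v) - 6) = -⅔ + ((v² + v²) - 6) = -⅔ + (2*v² - 6) = -⅔ + (-6 + 2*v²) = -20/3 + 2*v²)
R(g) = -8 + (7 + g)/(g + g²) (R(g) = -8 + (g + 7)/(g + g*g) = -8 + (7 + g)/(g + g²))
(R(3) + w(-7))*(-6) = ((7 - 8*3² - 7*3)/(3*(1 + 3)) + (-20/3 + 2*(-7)²))*(-6) = ((⅓)*(7 - 8*9 - 21)/4 + (-20/3 + 2*49))*(-6) = ((⅓)*(¼)*(7 - 72 - 21) + (-20/3 + 98))*(-6) = ((⅓)*(¼)*(-86) + 274/3)*(-6) = (-43/6 + 274/3)*(-6) = (505/6)*(-6) = -505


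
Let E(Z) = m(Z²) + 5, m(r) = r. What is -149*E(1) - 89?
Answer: -983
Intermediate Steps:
E(Z) = 5 + Z² (E(Z) = Z² + 5 = 5 + Z²)
-149*E(1) - 89 = -149*(5 + 1²) - 89 = -149*(5 + 1) - 89 = -149*6 - 89 = -894 - 89 = -983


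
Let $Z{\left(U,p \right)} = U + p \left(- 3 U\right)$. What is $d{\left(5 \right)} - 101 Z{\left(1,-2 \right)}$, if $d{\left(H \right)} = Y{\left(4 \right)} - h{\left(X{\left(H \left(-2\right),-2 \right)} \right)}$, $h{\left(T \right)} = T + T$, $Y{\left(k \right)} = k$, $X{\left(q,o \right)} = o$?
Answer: $-699$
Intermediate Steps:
$Z{\left(U,p \right)} = U - 3 U p$
$h{\left(T \right)} = 2 T$
$d{\left(H \right)} = 8$ ($d{\left(H \right)} = 4 - 2 \left(-2\right) = 4 - -4 = 4 + 4 = 8$)
$d{\left(5 \right)} - 101 Z{\left(1,-2 \right)} = 8 - 101 \cdot 1 \left(1 - -6\right) = 8 - 101 \cdot 1 \left(1 + 6\right) = 8 - 101 \cdot 1 \cdot 7 = 8 - 707 = -699$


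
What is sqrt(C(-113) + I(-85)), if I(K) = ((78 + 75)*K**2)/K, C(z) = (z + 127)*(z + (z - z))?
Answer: I*sqrt(14587) ≈ 120.78*I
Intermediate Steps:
C(z) = z*(127 + z) (C(z) = (127 + z)*(z + 0) = (127 + z)*z = z*(127 + z))
I(K) = 153*K (I(K) = (153*K**2)/K = 153*K)
sqrt(C(-113) + I(-85)) = sqrt(-113*(127 - 113) + 153*(-85)) = sqrt(-113*14 - 13005) = sqrt(-1582 - 13005) = sqrt(-14587) = I*sqrt(14587)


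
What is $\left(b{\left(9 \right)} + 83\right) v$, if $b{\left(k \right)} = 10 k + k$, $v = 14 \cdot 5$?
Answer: $12740$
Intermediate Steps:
$v = 70$
$b{\left(k \right)} = 11 k$
$\left(b{\left(9 \right)} + 83\right) v = \left(11 \cdot 9 + 83\right) 70 = \left(99 + 83\right) 70 = 182 \cdot 70 = 12740$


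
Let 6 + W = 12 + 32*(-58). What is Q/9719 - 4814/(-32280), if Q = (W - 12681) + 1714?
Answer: -183472747/156864660 ≈ -1.1696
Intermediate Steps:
W = -1850 (W = -6 + (12 + 32*(-58)) = -6 + (12 - 1856) = -6 - 1844 = -1850)
Q = -12817 (Q = (-1850 - 12681) + 1714 = -14531 + 1714 = -12817)
Q/9719 - 4814/(-32280) = -12817/9719 - 4814/(-32280) = -12817*1/9719 - 4814*(-1/32280) = -12817/9719 + 2407/16140 = -183472747/156864660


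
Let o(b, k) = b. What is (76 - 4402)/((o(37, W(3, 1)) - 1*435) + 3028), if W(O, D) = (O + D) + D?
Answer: -2163/1315 ≈ -1.6449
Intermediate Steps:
W(O, D) = O + 2*D (W(O, D) = (D + O) + D = O + 2*D)
(76 - 4402)/((o(37, W(3, 1)) - 1*435) + 3028) = (76 - 4402)/((37 - 1*435) + 3028) = -4326/((37 - 435) + 3028) = -4326/(-398 + 3028) = -4326/2630 = -4326*1/2630 = -2163/1315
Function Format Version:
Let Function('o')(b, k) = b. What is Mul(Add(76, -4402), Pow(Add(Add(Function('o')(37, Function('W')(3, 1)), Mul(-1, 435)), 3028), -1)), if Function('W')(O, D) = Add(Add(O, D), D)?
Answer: Rational(-2163, 1315) ≈ -1.6449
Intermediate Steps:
Function('W')(O, D) = Add(O, Mul(2, D)) (Function('W')(O, D) = Add(Add(D, O), D) = Add(O, Mul(2, D)))
Mul(Add(76, -4402), Pow(Add(Add(Function('o')(37, Function('W')(3, 1)), Mul(-1, 435)), 3028), -1)) = Mul(Add(76, -4402), Pow(Add(Add(37, Mul(-1, 435)), 3028), -1)) = Mul(-4326, Pow(Add(Add(37, -435), 3028), -1)) = Mul(-4326, Pow(Add(-398, 3028), -1)) = Mul(-4326, Pow(2630, -1)) = Mul(-4326, Rational(1, 2630)) = Rational(-2163, 1315)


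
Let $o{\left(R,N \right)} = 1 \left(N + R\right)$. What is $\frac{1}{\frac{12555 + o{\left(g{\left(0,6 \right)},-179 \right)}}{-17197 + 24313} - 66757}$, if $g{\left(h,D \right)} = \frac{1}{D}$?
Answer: $- \frac{42696}{2850182615} \approx -1.498 \cdot 10^{-5}$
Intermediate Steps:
$o{\left(R,N \right)} = N + R$
$\frac{1}{\frac{12555 + o{\left(g{\left(0,6 \right)},-179 \right)}}{-17197 + 24313} - 66757} = \frac{1}{\frac{12555 - \left(179 - \frac{1}{6}\right)}{-17197 + 24313} - 66757} = \frac{1}{\frac{12555 + \left(-179 + \frac{1}{6}\right)}{7116} - 66757} = \frac{1}{\left(12555 - \frac{1073}{6}\right) \frac{1}{7116} - 66757} = \frac{1}{\frac{74257}{6} \cdot \frac{1}{7116} - 66757} = \frac{1}{\frac{74257}{42696} - 66757} = \frac{1}{- \frac{2850182615}{42696}} = - \frac{42696}{2850182615}$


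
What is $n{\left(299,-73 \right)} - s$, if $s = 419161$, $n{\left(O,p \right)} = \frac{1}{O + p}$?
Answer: $- \frac{94730385}{226} \approx -4.1916 \cdot 10^{5}$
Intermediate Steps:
$n{\left(299,-73 \right)} - s = \frac{1}{299 - 73} - 419161 = \frac{1}{226} - 419161 = - \frac{94730385}{226}$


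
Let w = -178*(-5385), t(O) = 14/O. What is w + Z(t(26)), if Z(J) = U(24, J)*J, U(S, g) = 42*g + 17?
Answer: 161995175/169 ≈ 9.5855e+5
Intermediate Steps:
U(S, g) = 17 + 42*g
Z(J) = J*(17 + 42*J) (Z(J) = (17 + 42*J)*J = J*(17 + 42*J))
w = 958530
w + Z(t(26)) = 958530 + (14/26)*(17 + 42*(14/26)) = 958530 + (14*(1/26))*(17 + 42*(14*(1/26))) = 958530 + 7*(17 + 42*(7/13))/13 = 958530 + 7*(17 + 294/13)/13 = 958530 + (7/13)*(515/13) = 958530 + 3605/169 = 161995175/169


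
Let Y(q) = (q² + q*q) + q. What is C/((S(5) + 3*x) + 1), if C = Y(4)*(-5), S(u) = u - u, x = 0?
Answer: -180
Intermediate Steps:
Y(q) = q + 2*q² (Y(q) = (q² + q²) + q = 2*q² + q = q + 2*q²)
S(u) = 0
C = -180 (C = (4*(1 + 2*4))*(-5) = (4*(1 + 8))*(-5) = (4*9)*(-5) = 36*(-5) = -180)
C/((S(5) + 3*x) + 1) = -180/((0 + 3*0) + 1) = -180/((0 + 0) + 1) = -180/(0 + 1) = -180/1 = -180*1 = -180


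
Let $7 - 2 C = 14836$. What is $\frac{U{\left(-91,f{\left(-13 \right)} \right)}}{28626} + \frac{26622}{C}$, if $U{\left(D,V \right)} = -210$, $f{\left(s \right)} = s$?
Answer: $- \frac{84848713}{23583053} \approx -3.5979$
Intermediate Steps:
$C = - \frac{14829}{2}$ ($C = \frac{7}{2} - 7418 = - \frac{14829}{2} \approx -7414.5$)
$\frac{U{\left(-91,f{\left(-13 \right)} \right)}}{28626} + \frac{26622}{C} = - \frac{210}{28626} + \frac{26622}{- \frac{14829}{2}} = \left(-210\right) \frac{1}{28626} + 26622 \left(- \frac{2}{14829}\right) = - \frac{35}{4771} - \frac{17748}{4943} = - \frac{84848713}{23583053}$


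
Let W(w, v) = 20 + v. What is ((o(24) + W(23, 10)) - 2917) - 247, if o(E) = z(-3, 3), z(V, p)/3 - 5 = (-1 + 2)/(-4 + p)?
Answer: -3122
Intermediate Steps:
z(V, p) = 15 + 3/(-4 + p) (z(V, p) = 15 + 3*((-1 + 2)/(-4 + p)) = 15 + 3*(1/(-4 + p)) = 15 + 3/(-4 + p))
o(E) = 12 (o(E) = 3*(-19 + 5*3)/(-4 + 3) = 3*(-19 + 15)/(-1) = 3*(-1)*(-4) = 12)
((o(24) + W(23, 10)) - 2917) - 247 = ((12 + (20 + 10)) - 2917) - 247 = ((12 + 30) - 2917) - 247 = (42 - 2917) - 247 = -2875 - 247 = -3122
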